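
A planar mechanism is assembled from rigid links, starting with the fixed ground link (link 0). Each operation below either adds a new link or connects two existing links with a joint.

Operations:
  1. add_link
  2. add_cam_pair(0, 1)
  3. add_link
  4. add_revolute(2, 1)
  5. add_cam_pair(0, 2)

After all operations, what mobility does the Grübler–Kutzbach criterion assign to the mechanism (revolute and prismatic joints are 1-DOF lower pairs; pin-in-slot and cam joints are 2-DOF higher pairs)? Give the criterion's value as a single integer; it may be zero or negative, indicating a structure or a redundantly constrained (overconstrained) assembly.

M = 2

(L,J1,J2)=(1,0,0); link0 fixed
link1: (2,0,0)
C 0-1 [J2]: (2,0,1)
link2: (3,0,1)
R 2-1 [J1]: (3,1,1)
C 0-2 [J2]: (3,1,2)
Grübler: 3·2 − 2·1 − 2 = 2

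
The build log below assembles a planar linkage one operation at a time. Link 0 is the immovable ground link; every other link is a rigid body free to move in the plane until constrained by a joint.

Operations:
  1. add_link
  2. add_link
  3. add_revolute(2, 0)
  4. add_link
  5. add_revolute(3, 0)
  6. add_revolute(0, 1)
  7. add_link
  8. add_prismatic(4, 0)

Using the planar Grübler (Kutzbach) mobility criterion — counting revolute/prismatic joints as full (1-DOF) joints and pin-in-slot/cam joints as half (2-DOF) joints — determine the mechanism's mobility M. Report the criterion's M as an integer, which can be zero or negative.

(L,J1,J2)=(1,0,0); link0 fixed
link1: (2,0,0)
link2: (3,0,0)
R 2-0 [J1]: (3,1,0)
link3: (4,1,0)
R 3-0 [J1]: (4,2,0)
R 0-1 [J1]: (4,3,0)
link4: (5,3,0)
P 4-0 [J1]: (5,4,0)
Grübler: 3·4 − 2·4 − 0 = 4

M = 4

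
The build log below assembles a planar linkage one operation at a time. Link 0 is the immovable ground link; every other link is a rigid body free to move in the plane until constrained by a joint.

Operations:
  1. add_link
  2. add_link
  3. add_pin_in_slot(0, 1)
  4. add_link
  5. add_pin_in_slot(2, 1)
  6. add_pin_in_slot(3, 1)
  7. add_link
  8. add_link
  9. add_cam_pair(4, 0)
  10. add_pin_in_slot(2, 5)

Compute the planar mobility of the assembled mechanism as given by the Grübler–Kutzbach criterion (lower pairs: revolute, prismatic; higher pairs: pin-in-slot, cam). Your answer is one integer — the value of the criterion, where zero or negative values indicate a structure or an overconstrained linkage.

M = 10

ground; <1,0,0>
#1 <2,0,0>
#2 <3,0,0>
PS:0↔1 J2 <3,0,1>
#3 <4,0,1>
PS:2↔1 J2 <4,0,2>
PS:3↔1 J2 <4,0,3>
#4 <5,0,3>
#5 <6,0,3>
C:4↔0 J2 <6,0,4>
PS:2↔5 J2 <6,0,5>
3×5 − 2×0 − 1×5 = 10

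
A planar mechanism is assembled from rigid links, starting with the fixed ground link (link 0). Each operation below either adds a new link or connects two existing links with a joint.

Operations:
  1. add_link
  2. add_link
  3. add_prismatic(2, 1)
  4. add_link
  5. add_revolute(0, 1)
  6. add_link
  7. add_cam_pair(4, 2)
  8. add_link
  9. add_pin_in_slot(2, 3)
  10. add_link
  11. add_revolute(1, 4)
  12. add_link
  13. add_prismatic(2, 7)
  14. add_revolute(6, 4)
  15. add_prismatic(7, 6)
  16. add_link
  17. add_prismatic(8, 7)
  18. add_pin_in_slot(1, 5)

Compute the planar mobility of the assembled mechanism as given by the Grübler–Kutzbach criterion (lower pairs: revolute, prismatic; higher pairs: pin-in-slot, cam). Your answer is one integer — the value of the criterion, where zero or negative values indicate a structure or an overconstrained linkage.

M = 7

ground; <1,0,0>
#1 <2,0,0>
#2 <3,0,0>
P:2↔1 J1 <3,1,0>
#3 <4,1,0>
R:0↔1 J1 <4,2,0>
#4 <5,2,0>
C:4↔2 J2 <5,2,1>
#5 <6,2,1>
PS:2↔3 J2 <6,2,2>
#6 <7,2,2>
R:1↔4 J1 <7,3,2>
#7 <8,3,2>
P:2↔7 J1 <8,4,2>
R:6↔4 J1 <8,5,2>
P:7↔6 J1 <8,6,2>
#8 <9,6,2>
P:8↔7 J1 <9,7,2>
PS:1↔5 J2 <9,7,3>
3×8 − 2×7 − 1×3 = 7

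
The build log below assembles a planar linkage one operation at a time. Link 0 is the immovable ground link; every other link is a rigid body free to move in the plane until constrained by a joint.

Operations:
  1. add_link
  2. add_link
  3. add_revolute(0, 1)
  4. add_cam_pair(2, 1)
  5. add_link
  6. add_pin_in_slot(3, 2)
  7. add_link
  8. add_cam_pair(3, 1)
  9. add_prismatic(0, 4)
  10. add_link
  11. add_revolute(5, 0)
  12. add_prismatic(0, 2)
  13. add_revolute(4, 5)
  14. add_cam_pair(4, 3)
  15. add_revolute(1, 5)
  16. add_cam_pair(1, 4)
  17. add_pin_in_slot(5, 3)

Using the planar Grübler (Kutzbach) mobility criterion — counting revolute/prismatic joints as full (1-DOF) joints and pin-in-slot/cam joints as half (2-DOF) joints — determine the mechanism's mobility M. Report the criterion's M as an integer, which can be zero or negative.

M = -3

ground; <1,0,0>
#1 <2,0,0>
#2 <3,0,0>
R:0↔1 J1 <3,1,0>
C:2↔1 J2 <3,1,1>
#3 <4,1,1>
PS:3↔2 J2 <4,1,2>
#4 <5,1,2>
C:3↔1 J2 <5,1,3>
P:0↔4 J1 <5,2,3>
#5 <6,2,3>
R:5↔0 J1 <6,3,3>
P:0↔2 J1 <6,4,3>
R:4↔5 J1 <6,5,3>
C:4↔3 J2 <6,5,4>
R:1↔5 J1 <6,6,4>
C:1↔4 J2 <6,6,5>
PS:5↔3 J2 <6,6,6>
3×5 − 2×6 − 1×6 = -3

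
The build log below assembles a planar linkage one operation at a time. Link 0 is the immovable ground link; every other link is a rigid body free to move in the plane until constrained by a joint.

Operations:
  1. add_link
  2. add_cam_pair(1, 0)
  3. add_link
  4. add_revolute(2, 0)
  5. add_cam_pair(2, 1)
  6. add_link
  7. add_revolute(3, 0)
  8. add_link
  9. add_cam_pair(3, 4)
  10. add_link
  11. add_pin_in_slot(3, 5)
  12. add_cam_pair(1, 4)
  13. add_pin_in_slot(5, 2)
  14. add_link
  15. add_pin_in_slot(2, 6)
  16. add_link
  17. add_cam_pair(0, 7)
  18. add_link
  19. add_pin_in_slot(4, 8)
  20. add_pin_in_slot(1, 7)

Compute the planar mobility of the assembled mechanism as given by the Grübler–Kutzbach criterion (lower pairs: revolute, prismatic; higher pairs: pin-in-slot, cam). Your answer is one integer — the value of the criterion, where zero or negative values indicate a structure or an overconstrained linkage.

L=1 J1=0 J2=0
add link → L=2 J1=0 J2=0
C@1,0 dof=2 J2 → L=2 J1=0 J2=1
add link → L=3 J1=0 J2=1
R@2,0 dof=1 J1 → L=3 J1=1 J2=1
C@2,1 dof=2 J2 → L=3 J1=1 J2=2
add link → L=4 J1=1 J2=2
R@3,0 dof=1 J1 → L=4 J1=2 J2=2
add link → L=5 J1=2 J2=2
C@3,4 dof=2 J2 → L=5 J1=2 J2=3
add link → L=6 J1=2 J2=3
PS@3,5 dof=2 J2 → L=6 J1=2 J2=4
C@1,4 dof=2 J2 → L=6 J1=2 J2=5
PS@5,2 dof=2 J2 → L=6 J1=2 J2=6
add link → L=7 J1=2 J2=6
PS@2,6 dof=2 J2 → L=7 J1=2 J2=7
add link → L=8 J1=2 J2=7
C@0,7 dof=2 J2 → L=8 J1=2 J2=8
add link → L=9 J1=2 J2=8
PS@4,8 dof=2 J2 → L=9 J1=2 J2=9
PS@1,7 dof=2 J2 → L=9 J1=2 J2=10
M=3(L−1)−2J1−J2=3·8−2·2−10=10

M = 10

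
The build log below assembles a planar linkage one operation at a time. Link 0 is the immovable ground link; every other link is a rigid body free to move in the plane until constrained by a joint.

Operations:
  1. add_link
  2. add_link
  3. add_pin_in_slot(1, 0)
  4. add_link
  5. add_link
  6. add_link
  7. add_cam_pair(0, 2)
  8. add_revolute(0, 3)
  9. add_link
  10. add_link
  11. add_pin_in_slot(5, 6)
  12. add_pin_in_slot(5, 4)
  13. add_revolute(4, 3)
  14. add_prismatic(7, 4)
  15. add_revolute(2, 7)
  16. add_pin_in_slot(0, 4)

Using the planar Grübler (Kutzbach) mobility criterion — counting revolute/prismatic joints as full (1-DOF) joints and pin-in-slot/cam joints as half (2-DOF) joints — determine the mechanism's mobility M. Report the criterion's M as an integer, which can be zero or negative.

ground; <1,0,0>
#1 <2,0,0>
#2 <3,0,0>
PS:1↔0 J2 <3,0,1>
#3 <4,0,1>
#4 <5,0,1>
#5 <6,0,1>
C:0↔2 J2 <6,0,2>
R:0↔3 J1 <6,1,2>
#6 <7,1,2>
#7 <8,1,2>
PS:5↔6 J2 <8,1,3>
PS:5↔4 J2 <8,1,4>
R:4↔3 J1 <8,2,4>
P:7↔4 J1 <8,3,4>
R:2↔7 J1 <8,4,4>
PS:0↔4 J2 <8,4,5>
3×7 − 2×4 − 1×5 = 8

M = 8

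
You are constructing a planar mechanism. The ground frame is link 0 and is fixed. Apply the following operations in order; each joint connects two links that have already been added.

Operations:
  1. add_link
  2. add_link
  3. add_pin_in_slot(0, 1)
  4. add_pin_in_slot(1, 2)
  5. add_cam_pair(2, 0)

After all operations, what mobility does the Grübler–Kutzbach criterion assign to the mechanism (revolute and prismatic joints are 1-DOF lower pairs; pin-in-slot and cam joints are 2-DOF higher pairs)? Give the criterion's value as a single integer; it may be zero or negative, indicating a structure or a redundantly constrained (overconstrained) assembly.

M = 3

ground; <1,0,0>
#1 <2,0,0>
#2 <3,0,0>
PS:0↔1 J2 <3,0,1>
PS:1↔2 J2 <3,0,2>
C:2↔0 J2 <3,0,3>
3×2 − 2×0 − 1×3 = 3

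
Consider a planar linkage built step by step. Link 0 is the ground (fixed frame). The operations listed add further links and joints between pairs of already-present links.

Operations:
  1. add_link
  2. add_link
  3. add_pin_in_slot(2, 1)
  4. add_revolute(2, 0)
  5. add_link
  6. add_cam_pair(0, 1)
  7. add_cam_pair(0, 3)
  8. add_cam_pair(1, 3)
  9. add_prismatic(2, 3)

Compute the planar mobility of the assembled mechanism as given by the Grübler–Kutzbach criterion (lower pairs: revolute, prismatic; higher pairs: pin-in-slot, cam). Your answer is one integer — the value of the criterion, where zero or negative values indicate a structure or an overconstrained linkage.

(L,J1,J2)=(1,0,0); link0 fixed
link1: (2,0,0)
link2: (3,0,0)
PS 2-1 [J2]: (3,0,1)
R 2-0 [J1]: (3,1,1)
link3: (4,1,1)
C 0-1 [J2]: (4,1,2)
C 0-3 [J2]: (4,1,3)
C 1-3 [J2]: (4,1,4)
P 2-3 [J1]: (4,2,4)
Grübler: 3·3 − 2·2 − 4 = 1

M = 1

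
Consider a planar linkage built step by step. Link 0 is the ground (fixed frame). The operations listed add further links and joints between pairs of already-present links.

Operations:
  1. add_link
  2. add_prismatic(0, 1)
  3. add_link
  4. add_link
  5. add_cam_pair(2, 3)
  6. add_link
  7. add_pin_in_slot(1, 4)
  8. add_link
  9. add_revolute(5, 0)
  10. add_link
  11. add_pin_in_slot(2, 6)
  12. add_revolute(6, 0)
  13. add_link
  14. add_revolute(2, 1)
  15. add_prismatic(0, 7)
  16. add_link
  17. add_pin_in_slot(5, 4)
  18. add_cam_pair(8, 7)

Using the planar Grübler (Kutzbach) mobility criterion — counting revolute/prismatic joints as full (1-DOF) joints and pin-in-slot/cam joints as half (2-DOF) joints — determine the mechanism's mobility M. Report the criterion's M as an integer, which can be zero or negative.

M = 9

L=1 J1=0 J2=0
add link → L=2 J1=0 J2=0
P@0,1 dof=1 J1 → L=2 J1=1 J2=0
add link → L=3 J1=1 J2=0
add link → L=4 J1=1 J2=0
C@2,3 dof=2 J2 → L=4 J1=1 J2=1
add link → L=5 J1=1 J2=1
PS@1,4 dof=2 J2 → L=5 J1=1 J2=2
add link → L=6 J1=1 J2=2
R@5,0 dof=1 J1 → L=6 J1=2 J2=2
add link → L=7 J1=2 J2=2
PS@2,6 dof=2 J2 → L=7 J1=2 J2=3
R@6,0 dof=1 J1 → L=7 J1=3 J2=3
add link → L=8 J1=3 J2=3
R@2,1 dof=1 J1 → L=8 J1=4 J2=3
P@0,7 dof=1 J1 → L=8 J1=5 J2=3
add link → L=9 J1=5 J2=3
PS@5,4 dof=2 J2 → L=9 J1=5 J2=4
C@8,7 dof=2 J2 → L=9 J1=5 J2=5
M=3(L−1)−2J1−J2=3·8−2·5−5=9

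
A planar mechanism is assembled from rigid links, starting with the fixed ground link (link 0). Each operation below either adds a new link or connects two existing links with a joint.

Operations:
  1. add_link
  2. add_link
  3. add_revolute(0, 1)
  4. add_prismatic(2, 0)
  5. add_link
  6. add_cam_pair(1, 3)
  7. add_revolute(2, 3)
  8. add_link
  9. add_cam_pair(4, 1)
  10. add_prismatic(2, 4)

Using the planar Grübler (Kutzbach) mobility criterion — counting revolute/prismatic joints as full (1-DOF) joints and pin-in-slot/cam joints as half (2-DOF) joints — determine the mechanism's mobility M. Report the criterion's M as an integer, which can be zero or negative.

M = 2

[1;0;0] (link 0 is ground)
L+ [2;0;0]
L+ [3;0;0]
R(0,1)∈J1 [3;1;0]
P(2,0)∈J1 [3;2;0]
L+ [4;2;0]
C(1,3)∈J2 [4;2;1]
R(2,3)∈J1 [4;3;1]
L+ [5;3;1]
C(4,1)∈J2 [5;3;2]
P(2,4)∈J1 [5;4;2]
mobility = 12 − 8 − 2 = 2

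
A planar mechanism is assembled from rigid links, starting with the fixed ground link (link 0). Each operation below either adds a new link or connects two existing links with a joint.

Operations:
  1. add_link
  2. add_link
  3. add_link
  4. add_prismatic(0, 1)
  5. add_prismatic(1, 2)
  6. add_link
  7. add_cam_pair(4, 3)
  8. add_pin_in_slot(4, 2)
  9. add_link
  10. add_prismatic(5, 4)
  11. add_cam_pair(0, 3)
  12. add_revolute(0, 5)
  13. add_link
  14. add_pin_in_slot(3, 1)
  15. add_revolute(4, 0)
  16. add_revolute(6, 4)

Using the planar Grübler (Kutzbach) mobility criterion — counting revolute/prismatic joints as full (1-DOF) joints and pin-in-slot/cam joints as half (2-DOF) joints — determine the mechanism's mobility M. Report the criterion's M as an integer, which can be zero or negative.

link 0 = ground. State L|J1|J2 = 1|0|0
+link1  2|0|0
+link2  3|0|0
+link3  4|0|0
P(0,1) f=1→J1  4|1|0
P(1,2) f=1→J1  4|2|0
+link4  5|2|0
C(4,3) f=2→J2  5|2|1
PS(4,2) f=2→J2  5|2|2
+link5  6|2|2
P(5,4) f=1→J1  6|3|2
C(0,3) f=2→J2  6|3|3
R(0,5) f=1→J1  6|4|3
+link6  7|4|3
PS(3,1) f=2→J2  7|4|4
R(4,0) f=1→J1  7|5|4
R(6,4) f=1→J1  7|6|4
M = 3(7−1)−2·6−4 = 18−12−4 = 2

M = 2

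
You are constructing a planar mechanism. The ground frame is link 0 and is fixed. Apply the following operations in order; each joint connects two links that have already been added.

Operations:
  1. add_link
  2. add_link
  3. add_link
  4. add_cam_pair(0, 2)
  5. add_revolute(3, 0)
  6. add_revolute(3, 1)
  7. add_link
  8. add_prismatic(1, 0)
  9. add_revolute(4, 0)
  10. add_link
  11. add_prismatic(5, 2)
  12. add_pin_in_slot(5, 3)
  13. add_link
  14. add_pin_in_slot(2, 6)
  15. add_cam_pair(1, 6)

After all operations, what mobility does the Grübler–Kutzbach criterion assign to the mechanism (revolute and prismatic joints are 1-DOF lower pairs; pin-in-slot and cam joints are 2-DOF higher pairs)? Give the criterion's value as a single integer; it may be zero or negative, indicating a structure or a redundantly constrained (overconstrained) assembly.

ground; <1,0,0>
#1 <2,0,0>
#2 <3,0,0>
#3 <4,0,0>
C:0↔2 J2 <4,0,1>
R:3↔0 J1 <4,1,1>
R:3↔1 J1 <4,2,1>
#4 <5,2,1>
P:1↔0 J1 <5,3,1>
R:4↔0 J1 <5,4,1>
#5 <6,4,1>
P:5↔2 J1 <6,5,1>
PS:5↔3 J2 <6,5,2>
#6 <7,5,2>
PS:2↔6 J2 <7,5,3>
C:1↔6 J2 <7,5,4>
3×6 − 2×5 − 1×4 = 4

M = 4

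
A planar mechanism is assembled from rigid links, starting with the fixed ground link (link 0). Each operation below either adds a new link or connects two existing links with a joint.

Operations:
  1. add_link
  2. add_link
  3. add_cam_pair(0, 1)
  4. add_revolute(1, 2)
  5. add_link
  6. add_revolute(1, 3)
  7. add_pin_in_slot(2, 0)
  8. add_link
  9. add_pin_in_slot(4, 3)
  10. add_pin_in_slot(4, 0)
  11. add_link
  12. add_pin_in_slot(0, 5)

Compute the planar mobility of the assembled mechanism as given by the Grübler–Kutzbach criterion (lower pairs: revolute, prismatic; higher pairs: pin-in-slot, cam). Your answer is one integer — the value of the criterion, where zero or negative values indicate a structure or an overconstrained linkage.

M = 6

ground; <1,0,0>
#1 <2,0,0>
#2 <3,0,0>
C:0↔1 J2 <3,0,1>
R:1↔2 J1 <3,1,1>
#3 <4,1,1>
R:1↔3 J1 <4,2,1>
PS:2↔0 J2 <4,2,2>
#4 <5,2,2>
PS:4↔3 J2 <5,2,3>
PS:4↔0 J2 <5,2,4>
#5 <6,2,4>
PS:0↔5 J2 <6,2,5>
3×5 − 2×2 − 1×5 = 6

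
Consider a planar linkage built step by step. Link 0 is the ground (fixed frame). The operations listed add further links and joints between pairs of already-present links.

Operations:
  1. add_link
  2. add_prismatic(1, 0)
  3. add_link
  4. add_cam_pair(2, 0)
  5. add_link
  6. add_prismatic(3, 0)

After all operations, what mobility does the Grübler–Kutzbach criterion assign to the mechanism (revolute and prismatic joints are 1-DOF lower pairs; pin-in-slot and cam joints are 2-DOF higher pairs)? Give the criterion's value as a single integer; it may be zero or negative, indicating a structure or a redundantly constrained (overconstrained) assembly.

ground; <1,0,0>
#1 <2,0,0>
P:1↔0 J1 <2,1,0>
#2 <3,1,0>
C:2↔0 J2 <3,1,1>
#3 <4,1,1>
P:3↔0 J1 <4,2,1>
3×3 − 2×2 − 1×1 = 4

M = 4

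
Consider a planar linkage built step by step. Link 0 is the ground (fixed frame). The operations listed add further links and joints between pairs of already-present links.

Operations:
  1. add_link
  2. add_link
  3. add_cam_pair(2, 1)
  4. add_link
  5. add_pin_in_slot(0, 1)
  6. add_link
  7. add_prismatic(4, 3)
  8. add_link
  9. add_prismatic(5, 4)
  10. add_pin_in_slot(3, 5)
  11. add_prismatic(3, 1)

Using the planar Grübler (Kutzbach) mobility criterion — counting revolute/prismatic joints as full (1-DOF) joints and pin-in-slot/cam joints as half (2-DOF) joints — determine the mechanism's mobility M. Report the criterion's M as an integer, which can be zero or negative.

M = 6

link 0 = ground. State L|J1|J2 = 1|0|0
+link1  2|0|0
+link2  3|0|0
C(2,1) f=2→J2  3|0|1
+link3  4|0|1
PS(0,1) f=2→J2  4|0|2
+link4  5|0|2
P(4,3) f=1→J1  5|1|2
+link5  6|1|2
P(5,4) f=1→J1  6|2|2
PS(3,5) f=2→J2  6|2|3
P(3,1) f=1→J1  6|3|3
M = 3(6−1)−2·3−3 = 15−6−3 = 6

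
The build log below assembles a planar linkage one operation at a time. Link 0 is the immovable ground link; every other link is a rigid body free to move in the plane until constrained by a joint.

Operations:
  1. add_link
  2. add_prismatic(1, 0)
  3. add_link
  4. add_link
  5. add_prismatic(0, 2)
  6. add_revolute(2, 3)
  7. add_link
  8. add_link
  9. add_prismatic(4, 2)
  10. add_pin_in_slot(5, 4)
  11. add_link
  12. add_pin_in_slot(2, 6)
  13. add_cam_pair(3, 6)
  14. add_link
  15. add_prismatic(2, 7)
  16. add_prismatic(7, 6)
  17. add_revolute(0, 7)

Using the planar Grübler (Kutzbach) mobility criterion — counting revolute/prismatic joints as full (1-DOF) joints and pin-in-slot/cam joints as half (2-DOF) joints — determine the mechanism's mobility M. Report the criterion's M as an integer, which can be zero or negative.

M = 4

ground; <1,0,0>
#1 <2,0,0>
P:1↔0 J1 <2,1,0>
#2 <3,1,0>
#3 <4,1,0>
P:0↔2 J1 <4,2,0>
R:2↔3 J1 <4,3,0>
#4 <5,3,0>
#5 <6,3,0>
P:4↔2 J1 <6,4,0>
PS:5↔4 J2 <6,4,1>
#6 <7,4,1>
PS:2↔6 J2 <7,4,2>
C:3↔6 J2 <7,4,3>
#7 <8,4,3>
P:2↔7 J1 <8,5,3>
P:7↔6 J1 <8,6,3>
R:0↔7 J1 <8,7,3>
3×7 − 2×7 − 1×3 = 4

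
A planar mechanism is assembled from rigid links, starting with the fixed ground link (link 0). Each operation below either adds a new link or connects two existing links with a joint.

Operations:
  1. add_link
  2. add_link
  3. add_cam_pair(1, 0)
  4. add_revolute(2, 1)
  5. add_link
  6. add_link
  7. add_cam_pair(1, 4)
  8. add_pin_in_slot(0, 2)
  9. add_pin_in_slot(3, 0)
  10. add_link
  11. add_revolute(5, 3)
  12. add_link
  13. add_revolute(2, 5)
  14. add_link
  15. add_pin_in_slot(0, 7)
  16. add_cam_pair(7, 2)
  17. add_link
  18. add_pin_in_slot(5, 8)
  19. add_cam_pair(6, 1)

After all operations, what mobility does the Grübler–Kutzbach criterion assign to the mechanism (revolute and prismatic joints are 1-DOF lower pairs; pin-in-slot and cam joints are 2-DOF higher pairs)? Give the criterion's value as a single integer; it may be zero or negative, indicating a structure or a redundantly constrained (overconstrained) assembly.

L=1 J1=0 J2=0
add link → L=2 J1=0 J2=0
add link → L=3 J1=0 J2=0
C@1,0 dof=2 J2 → L=3 J1=0 J2=1
R@2,1 dof=1 J1 → L=3 J1=1 J2=1
add link → L=4 J1=1 J2=1
add link → L=5 J1=1 J2=1
C@1,4 dof=2 J2 → L=5 J1=1 J2=2
PS@0,2 dof=2 J2 → L=5 J1=1 J2=3
PS@3,0 dof=2 J2 → L=5 J1=1 J2=4
add link → L=6 J1=1 J2=4
R@5,3 dof=1 J1 → L=6 J1=2 J2=4
add link → L=7 J1=2 J2=4
R@2,5 dof=1 J1 → L=7 J1=3 J2=4
add link → L=8 J1=3 J2=4
PS@0,7 dof=2 J2 → L=8 J1=3 J2=5
C@7,2 dof=2 J2 → L=8 J1=3 J2=6
add link → L=9 J1=3 J2=6
PS@5,8 dof=2 J2 → L=9 J1=3 J2=7
C@6,1 dof=2 J2 → L=9 J1=3 J2=8
M=3(L−1)−2J1−J2=3·8−2·3−8=10

M = 10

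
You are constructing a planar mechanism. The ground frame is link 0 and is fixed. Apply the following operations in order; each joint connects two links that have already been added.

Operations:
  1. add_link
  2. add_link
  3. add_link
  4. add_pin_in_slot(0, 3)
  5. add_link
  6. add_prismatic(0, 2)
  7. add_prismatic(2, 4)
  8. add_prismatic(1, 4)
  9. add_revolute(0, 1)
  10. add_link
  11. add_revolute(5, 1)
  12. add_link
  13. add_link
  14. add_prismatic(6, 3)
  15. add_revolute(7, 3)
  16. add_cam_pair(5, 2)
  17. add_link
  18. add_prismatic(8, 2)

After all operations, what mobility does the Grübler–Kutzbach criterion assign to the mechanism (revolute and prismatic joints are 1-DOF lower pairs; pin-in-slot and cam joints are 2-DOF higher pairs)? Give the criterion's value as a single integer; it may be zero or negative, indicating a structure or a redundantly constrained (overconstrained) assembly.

M = 6

L=1 J1=0 J2=0
add link → L=2 J1=0 J2=0
add link → L=3 J1=0 J2=0
add link → L=4 J1=0 J2=0
PS@0,3 dof=2 J2 → L=4 J1=0 J2=1
add link → L=5 J1=0 J2=1
P@0,2 dof=1 J1 → L=5 J1=1 J2=1
P@2,4 dof=1 J1 → L=5 J1=2 J2=1
P@1,4 dof=1 J1 → L=5 J1=3 J2=1
R@0,1 dof=1 J1 → L=5 J1=4 J2=1
add link → L=6 J1=4 J2=1
R@5,1 dof=1 J1 → L=6 J1=5 J2=1
add link → L=7 J1=5 J2=1
add link → L=8 J1=5 J2=1
P@6,3 dof=1 J1 → L=8 J1=6 J2=1
R@7,3 dof=1 J1 → L=8 J1=7 J2=1
C@5,2 dof=2 J2 → L=8 J1=7 J2=2
add link → L=9 J1=7 J2=2
P@8,2 dof=1 J1 → L=9 J1=8 J2=2
M=3(L−1)−2J1−J2=3·8−2·8−2=6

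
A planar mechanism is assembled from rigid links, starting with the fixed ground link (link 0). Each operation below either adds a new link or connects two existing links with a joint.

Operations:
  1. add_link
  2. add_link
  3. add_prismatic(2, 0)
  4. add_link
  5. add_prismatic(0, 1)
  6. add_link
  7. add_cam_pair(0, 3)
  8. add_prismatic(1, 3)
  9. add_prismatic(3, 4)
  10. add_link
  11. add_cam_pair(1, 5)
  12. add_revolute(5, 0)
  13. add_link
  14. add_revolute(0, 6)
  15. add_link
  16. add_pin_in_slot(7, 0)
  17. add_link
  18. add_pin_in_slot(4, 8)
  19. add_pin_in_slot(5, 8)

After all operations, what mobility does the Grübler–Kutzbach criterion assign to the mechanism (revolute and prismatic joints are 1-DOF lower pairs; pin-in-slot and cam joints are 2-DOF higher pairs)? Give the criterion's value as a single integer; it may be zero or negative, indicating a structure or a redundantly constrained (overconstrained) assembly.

M = 7

L=1 J1=0 J2=0
add link → L=2 J1=0 J2=0
add link → L=3 J1=0 J2=0
P@2,0 dof=1 J1 → L=3 J1=1 J2=0
add link → L=4 J1=1 J2=0
P@0,1 dof=1 J1 → L=4 J1=2 J2=0
add link → L=5 J1=2 J2=0
C@0,3 dof=2 J2 → L=5 J1=2 J2=1
P@1,3 dof=1 J1 → L=5 J1=3 J2=1
P@3,4 dof=1 J1 → L=5 J1=4 J2=1
add link → L=6 J1=4 J2=1
C@1,5 dof=2 J2 → L=6 J1=4 J2=2
R@5,0 dof=1 J1 → L=6 J1=5 J2=2
add link → L=7 J1=5 J2=2
R@0,6 dof=1 J1 → L=7 J1=6 J2=2
add link → L=8 J1=6 J2=2
PS@7,0 dof=2 J2 → L=8 J1=6 J2=3
add link → L=9 J1=6 J2=3
PS@4,8 dof=2 J2 → L=9 J1=6 J2=4
PS@5,8 dof=2 J2 → L=9 J1=6 J2=5
M=3(L−1)−2J1−J2=3·8−2·6−5=7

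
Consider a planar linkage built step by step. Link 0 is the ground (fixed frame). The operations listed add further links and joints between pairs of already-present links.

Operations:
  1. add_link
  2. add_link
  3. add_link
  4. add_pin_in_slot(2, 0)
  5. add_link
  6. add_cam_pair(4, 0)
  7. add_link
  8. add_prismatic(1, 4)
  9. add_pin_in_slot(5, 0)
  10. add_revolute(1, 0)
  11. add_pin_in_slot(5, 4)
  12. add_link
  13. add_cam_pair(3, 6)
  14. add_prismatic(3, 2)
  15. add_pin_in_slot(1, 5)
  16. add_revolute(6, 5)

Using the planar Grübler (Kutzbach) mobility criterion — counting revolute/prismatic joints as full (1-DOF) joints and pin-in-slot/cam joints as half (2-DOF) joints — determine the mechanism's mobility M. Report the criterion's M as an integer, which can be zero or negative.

[1;0;0] (link 0 is ground)
L+ [2;0;0]
L+ [3;0;0]
L+ [4;0;0]
PS(2,0)∈J2 [4;0;1]
L+ [5;0;1]
C(4,0)∈J2 [5;0;2]
L+ [6;0;2]
P(1,4)∈J1 [6;1;2]
PS(5,0)∈J2 [6;1;3]
R(1,0)∈J1 [6;2;3]
PS(5,4)∈J2 [6;2;4]
L+ [7;2;4]
C(3,6)∈J2 [7;2;5]
P(3,2)∈J1 [7;3;5]
PS(1,5)∈J2 [7;3;6]
R(6,5)∈J1 [7;4;6]
mobility = 18 − 8 − 6 = 4

M = 4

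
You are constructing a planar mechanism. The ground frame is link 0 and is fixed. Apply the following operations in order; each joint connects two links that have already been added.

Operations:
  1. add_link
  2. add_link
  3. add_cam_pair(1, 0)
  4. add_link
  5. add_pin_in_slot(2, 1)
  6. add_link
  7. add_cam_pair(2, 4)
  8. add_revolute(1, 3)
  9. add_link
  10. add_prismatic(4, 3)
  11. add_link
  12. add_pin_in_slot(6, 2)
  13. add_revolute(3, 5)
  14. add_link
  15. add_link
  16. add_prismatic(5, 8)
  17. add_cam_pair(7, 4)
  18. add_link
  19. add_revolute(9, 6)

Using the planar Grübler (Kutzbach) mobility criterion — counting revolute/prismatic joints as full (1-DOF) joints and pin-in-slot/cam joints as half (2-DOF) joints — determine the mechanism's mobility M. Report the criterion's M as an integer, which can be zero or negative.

M = 12

ground; <1,0,0>
#1 <2,0,0>
#2 <3,0,0>
C:1↔0 J2 <3,0,1>
#3 <4,0,1>
PS:2↔1 J2 <4,0,2>
#4 <5,0,2>
C:2↔4 J2 <5,0,3>
R:1↔3 J1 <5,1,3>
#5 <6,1,3>
P:4↔3 J1 <6,2,3>
#6 <7,2,3>
PS:6↔2 J2 <7,2,4>
R:3↔5 J1 <7,3,4>
#7 <8,3,4>
#8 <9,3,4>
P:5↔8 J1 <9,4,4>
C:7↔4 J2 <9,4,5>
#9 <10,4,5>
R:9↔6 J1 <10,5,5>
3×9 − 2×5 − 1×5 = 12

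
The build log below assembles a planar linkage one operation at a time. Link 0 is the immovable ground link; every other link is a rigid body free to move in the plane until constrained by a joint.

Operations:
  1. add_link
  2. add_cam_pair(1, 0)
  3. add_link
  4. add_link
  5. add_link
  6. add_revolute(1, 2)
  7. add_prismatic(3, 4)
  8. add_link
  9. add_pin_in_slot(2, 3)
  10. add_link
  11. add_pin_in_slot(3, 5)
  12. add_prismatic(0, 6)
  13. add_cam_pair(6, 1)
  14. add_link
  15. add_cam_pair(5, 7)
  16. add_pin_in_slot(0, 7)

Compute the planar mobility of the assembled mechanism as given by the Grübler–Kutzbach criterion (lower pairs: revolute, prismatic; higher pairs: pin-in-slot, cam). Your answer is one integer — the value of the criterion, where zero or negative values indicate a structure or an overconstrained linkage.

(L,J1,J2)=(1,0,0); link0 fixed
link1: (2,0,0)
C 1-0 [J2]: (2,0,1)
link2: (3,0,1)
link3: (4,0,1)
link4: (5,0,1)
R 1-2 [J1]: (5,1,1)
P 3-4 [J1]: (5,2,1)
link5: (6,2,1)
PS 2-3 [J2]: (6,2,2)
link6: (7,2,2)
PS 3-5 [J2]: (7,2,3)
P 0-6 [J1]: (7,3,3)
C 6-1 [J2]: (7,3,4)
link7: (8,3,4)
C 5-7 [J2]: (8,3,5)
PS 0-7 [J2]: (8,3,6)
Grübler: 3·7 − 2·3 − 6 = 9

M = 9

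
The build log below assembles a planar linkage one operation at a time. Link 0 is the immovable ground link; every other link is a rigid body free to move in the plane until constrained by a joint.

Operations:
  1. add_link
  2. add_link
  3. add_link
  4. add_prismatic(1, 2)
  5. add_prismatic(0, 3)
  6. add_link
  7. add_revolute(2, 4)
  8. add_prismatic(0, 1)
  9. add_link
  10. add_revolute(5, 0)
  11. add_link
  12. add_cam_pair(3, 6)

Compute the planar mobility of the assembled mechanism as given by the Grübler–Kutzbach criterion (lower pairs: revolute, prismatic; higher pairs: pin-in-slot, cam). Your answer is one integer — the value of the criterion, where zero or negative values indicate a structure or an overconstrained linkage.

(L,J1,J2)=(1,0,0); link0 fixed
link1: (2,0,0)
link2: (3,0,0)
link3: (4,0,0)
P 1-2 [J1]: (4,1,0)
P 0-3 [J1]: (4,2,0)
link4: (5,2,0)
R 2-4 [J1]: (5,3,0)
P 0-1 [J1]: (5,4,0)
link5: (6,4,0)
R 5-0 [J1]: (6,5,0)
link6: (7,5,0)
C 3-6 [J2]: (7,5,1)
Grübler: 3·6 − 2·5 − 1 = 7

M = 7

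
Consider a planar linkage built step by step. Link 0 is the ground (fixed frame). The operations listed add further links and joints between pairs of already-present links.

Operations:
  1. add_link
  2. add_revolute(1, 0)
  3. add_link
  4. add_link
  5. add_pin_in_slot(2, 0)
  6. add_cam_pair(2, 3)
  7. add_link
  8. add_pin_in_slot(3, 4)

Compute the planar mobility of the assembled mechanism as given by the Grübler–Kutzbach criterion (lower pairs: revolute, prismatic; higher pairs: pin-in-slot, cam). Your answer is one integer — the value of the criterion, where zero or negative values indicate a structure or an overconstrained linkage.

M = 7

ground; <1,0,0>
#1 <2,0,0>
R:1↔0 J1 <2,1,0>
#2 <3,1,0>
#3 <4,1,0>
PS:2↔0 J2 <4,1,1>
C:2↔3 J2 <4,1,2>
#4 <5,1,2>
PS:3↔4 J2 <5,1,3>
3×4 − 2×1 − 1×3 = 7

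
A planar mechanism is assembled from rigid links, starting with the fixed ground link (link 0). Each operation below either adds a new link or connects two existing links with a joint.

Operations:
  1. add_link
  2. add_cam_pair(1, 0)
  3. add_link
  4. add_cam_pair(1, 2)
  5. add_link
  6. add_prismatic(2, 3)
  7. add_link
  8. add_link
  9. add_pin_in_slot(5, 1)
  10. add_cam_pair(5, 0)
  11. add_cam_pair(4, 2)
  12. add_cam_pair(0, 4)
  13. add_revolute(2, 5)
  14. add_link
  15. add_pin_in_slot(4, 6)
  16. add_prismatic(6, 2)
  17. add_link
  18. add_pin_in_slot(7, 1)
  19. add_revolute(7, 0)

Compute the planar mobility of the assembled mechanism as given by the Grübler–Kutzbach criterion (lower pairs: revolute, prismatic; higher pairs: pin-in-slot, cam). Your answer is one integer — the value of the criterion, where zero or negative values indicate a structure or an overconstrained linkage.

(L,J1,J2)=(1,0,0); link0 fixed
link1: (2,0,0)
C 1-0 [J2]: (2,0,1)
link2: (3,0,1)
C 1-2 [J2]: (3,0,2)
link3: (4,0,2)
P 2-3 [J1]: (4,1,2)
link4: (5,1,2)
link5: (6,1,2)
PS 5-1 [J2]: (6,1,3)
C 5-0 [J2]: (6,1,4)
C 4-2 [J2]: (6,1,5)
C 0-4 [J2]: (6,1,6)
R 2-5 [J1]: (6,2,6)
link6: (7,2,6)
PS 4-6 [J2]: (7,2,7)
P 6-2 [J1]: (7,3,7)
link7: (8,3,7)
PS 7-1 [J2]: (8,3,8)
R 7-0 [J1]: (8,4,8)
Grübler: 3·7 − 2·4 − 8 = 5

M = 5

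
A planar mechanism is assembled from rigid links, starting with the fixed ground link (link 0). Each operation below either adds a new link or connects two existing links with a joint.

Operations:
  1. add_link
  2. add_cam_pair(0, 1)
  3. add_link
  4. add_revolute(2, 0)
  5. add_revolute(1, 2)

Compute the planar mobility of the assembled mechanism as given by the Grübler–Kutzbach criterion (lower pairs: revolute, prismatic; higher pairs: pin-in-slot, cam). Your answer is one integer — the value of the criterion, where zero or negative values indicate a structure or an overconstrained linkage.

M = 1

L=1 J1=0 J2=0
add link → L=2 J1=0 J2=0
C@0,1 dof=2 J2 → L=2 J1=0 J2=1
add link → L=3 J1=0 J2=1
R@2,0 dof=1 J1 → L=3 J1=1 J2=1
R@1,2 dof=1 J1 → L=3 J1=2 J2=1
M=3(L−1)−2J1−J2=3·2−2·2−1=1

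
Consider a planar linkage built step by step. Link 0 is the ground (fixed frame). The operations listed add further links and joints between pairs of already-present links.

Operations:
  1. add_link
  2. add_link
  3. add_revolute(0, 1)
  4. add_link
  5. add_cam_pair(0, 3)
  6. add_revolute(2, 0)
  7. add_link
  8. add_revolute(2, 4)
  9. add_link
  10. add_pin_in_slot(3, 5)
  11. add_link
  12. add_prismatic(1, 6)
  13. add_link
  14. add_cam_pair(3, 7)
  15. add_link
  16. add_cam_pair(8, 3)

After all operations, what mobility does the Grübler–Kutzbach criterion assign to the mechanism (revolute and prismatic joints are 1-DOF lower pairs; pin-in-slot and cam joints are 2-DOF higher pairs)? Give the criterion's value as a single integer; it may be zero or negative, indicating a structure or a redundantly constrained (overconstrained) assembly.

ground; <1,0,0>
#1 <2,0,0>
#2 <3,0,0>
R:0↔1 J1 <3,1,0>
#3 <4,1,0>
C:0↔3 J2 <4,1,1>
R:2↔0 J1 <4,2,1>
#4 <5,2,1>
R:2↔4 J1 <5,3,1>
#5 <6,3,1>
PS:3↔5 J2 <6,3,2>
#6 <7,3,2>
P:1↔6 J1 <7,4,2>
#7 <8,4,2>
C:3↔7 J2 <8,4,3>
#8 <9,4,3>
C:8↔3 J2 <9,4,4>
3×8 − 2×4 − 1×4 = 12

M = 12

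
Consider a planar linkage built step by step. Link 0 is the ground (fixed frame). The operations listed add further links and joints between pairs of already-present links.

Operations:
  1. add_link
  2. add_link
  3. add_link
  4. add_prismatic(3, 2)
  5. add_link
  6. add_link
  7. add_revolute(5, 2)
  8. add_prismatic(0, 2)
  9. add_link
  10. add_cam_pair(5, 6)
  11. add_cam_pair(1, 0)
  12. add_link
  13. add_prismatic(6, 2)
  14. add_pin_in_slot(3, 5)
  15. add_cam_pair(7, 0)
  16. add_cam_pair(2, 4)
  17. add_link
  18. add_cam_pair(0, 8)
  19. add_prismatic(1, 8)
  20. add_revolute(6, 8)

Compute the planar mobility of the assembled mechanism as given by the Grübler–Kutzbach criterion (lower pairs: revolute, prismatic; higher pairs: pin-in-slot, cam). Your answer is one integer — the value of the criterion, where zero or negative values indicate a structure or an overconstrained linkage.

M = 6

link 0 = ground. State L|J1|J2 = 1|0|0
+link1  2|0|0
+link2  3|0|0
+link3  4|0|0
P(3,2) f=1→J1  4|1|0
+link4  5|1|0
+link5  6|1|0
R(5,2) f=1→J1  6|2|0
P(0,2) f=1→J1  6|3|0
+link6  7|3|0
C(5,6) f=2→J2  7|3|1
C(1,0) f=2→J2  7|3|2
+link7  8|3|2
P(6,2) f=1→J1  8|4|2
PS(3,5) f=2→J2  8|4|3
C(7,0) f=2→J2  8|4|4
C(2,4) f=2→J2  8|4|5
+link8  9|4|5
C(0,8) f=2→J2  9|4|6
P(1,8) f=1→J1  9|5|6
R(6,8) f=1→J1  9|6|6
M = 3(9−1)−2·6−6 = 24−12−6 = 6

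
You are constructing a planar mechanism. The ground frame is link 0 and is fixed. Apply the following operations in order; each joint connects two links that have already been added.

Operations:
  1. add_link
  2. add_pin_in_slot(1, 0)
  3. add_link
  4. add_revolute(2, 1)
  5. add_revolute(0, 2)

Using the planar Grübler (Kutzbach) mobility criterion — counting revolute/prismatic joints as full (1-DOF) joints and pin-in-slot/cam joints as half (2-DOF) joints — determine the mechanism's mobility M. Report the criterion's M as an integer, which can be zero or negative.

(L,J1,J2)=(1,0,0); link0 fixed
link1: (2,0,0)
PS 1-0 [J2]: (2,0,1)
link2: (3,0,1)
R 2-1 [J1]: (3,1,1)
R 0-2 [J1]: (3,2,1)
Grübler: 3·2 − 2·2 − 1 = 1

M = 1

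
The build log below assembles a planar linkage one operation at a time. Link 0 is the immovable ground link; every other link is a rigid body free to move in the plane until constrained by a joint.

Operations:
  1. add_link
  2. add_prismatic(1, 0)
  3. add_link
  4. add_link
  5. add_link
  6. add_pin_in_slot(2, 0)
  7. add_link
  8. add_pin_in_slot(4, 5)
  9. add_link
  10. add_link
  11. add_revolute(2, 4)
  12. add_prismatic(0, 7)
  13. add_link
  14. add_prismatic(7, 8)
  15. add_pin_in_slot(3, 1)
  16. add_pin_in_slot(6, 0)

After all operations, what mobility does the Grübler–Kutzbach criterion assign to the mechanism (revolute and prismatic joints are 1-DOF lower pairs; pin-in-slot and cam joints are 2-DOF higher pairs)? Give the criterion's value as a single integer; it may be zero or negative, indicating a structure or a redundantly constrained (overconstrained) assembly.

M = 12

link 0 = ground. State L|J1|J2 = 1|0|0
+link1  2|0|0
P(1,0) f=1→J1  2|1|0
+link2  3|1|0
+link3  4|1|0
+link4  5|1|0
PS(2,0) f=2→J2  5|1|1
+link5  6|1|1
PS(4,5) f=2→J2  6|1|2
+link6  7|1|2
+link7  8|1|2
R(2,4) f=1→J1  8|2|2
P(0,7) f=1→J1  8|3|2
+link8  9|3|2
P(7,8) f=1→J1  9|4|2
PS(3,1) f=2→J2  9|4|3
PS(6,0) f=2→J2  9|4|4
M = 3(9−1)−2·4−4 = 24−8−4 = 12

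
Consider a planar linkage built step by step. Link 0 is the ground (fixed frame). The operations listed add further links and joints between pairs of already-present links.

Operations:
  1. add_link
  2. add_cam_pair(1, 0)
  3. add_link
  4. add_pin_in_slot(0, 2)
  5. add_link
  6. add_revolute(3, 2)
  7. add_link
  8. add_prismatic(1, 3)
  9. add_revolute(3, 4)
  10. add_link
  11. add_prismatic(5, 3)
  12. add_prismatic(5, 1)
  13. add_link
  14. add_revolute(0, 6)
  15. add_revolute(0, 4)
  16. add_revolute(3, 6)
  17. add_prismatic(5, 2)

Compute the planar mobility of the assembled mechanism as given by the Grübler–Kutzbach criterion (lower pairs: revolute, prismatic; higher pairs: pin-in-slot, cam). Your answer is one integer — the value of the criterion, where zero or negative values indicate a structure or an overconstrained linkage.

M = -2

link 0 = ground. State L|J1|J2 = 1|0|0
+link1  2|0|0
C(1,0) f=2→J2  2|0|1
+link2  3|0|1
PS(0,2) f=2→J2  3|0|2
+link3  4|0|2
R(3,2) f=1→J1  4|1|2
+link4  5|1|2
P(1,3) f=1→J1  5|2|2
R(3,4) f=1→J1  5|3|2
+link5  6|3|2
P(5,3) f=1→J1  6|4|2
P(5,1) f=1→J1  6|5|2
+link6  7|5|2
R(0,6) f=1→J1  7|6|2
R(0,4) f=1→J1  7|7|2
R(3,6) f=1→J1  7|8|2
P(5,2) f=1→J1  7|9|2
M = 3(7−1)−2·9−2 = 18−18−2 = -2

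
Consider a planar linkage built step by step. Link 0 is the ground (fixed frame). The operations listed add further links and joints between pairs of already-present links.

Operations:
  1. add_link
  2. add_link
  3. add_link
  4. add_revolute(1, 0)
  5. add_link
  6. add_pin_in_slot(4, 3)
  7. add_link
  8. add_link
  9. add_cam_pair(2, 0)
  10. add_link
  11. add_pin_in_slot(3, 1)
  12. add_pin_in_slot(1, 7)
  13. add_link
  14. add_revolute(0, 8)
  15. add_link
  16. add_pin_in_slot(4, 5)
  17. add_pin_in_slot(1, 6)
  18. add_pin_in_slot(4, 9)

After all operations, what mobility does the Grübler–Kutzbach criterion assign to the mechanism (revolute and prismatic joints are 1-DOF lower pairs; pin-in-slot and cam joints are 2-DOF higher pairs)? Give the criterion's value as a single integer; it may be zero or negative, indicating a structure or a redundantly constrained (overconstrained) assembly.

M = 16

L=1 J1=0 J2=0
add link → L=2 J1=0 J2=0
add link → L=3 J1=0 J2=0
add link → L=4 J1=0 J2=0
R@1,0 dof=1 J1 → L=4 J1=1 J2=0
add link → L=5 J1=1 J2=0
PS@4,3 dof=2 J2 → L=5 J1=1 J2=1
add link → L=6 J1=1 J2=1
add link → L=7 J1=1 J2=1
C@2,0 dof=2 J2 → L=7 J1=1 J2=2
add link → L=8 J1=1 J2=2
PS@3,1 dof=2 J2 → L=8 J1=1 J2=3
PS@1,7 dof=2 J2 → L=8 J1=1 J2=4
add link → L=9 J1=1 J2=4
R@0,8 dof=1 J1 → L=9 J1=2 J2=4
add link → L=10 J1=2 J2=4
PS@4,5 dof=2 J2 → L=10 J1=2 J2=5
PS@1,6 dof=2 J2 → L=10 J1=2 J2=6
PS@4,9 dof=2 J2 → L=10 J1=2 J2=7
M=3(L−1)−2J1−J2=3·9−2·2−7=16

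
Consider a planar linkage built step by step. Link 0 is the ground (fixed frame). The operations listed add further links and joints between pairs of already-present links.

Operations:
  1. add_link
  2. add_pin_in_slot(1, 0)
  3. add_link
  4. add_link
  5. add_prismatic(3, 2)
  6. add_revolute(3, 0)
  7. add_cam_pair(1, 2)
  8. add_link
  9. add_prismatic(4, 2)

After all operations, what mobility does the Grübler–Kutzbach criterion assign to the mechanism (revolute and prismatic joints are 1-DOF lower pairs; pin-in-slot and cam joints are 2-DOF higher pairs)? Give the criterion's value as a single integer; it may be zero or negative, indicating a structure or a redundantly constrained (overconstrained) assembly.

M = 4

link 0 = ground. State L|J1|J2 = 1|0|0
+link1  2|0|0
PS(1,0) f=2→J2  2|0|1
+link2  3|0|1
+link3  4|0|1
P(3,2) f=1→J1  4|1|1
R(3,0) f=1→J1  4|2|1
C(1,2) f=2→J2  4|2|2
+link4  5|2|2
P(4,2) f=1→J1  5|3|2
M = 3(5−1)−2·3−2 = 12−6−2 = 4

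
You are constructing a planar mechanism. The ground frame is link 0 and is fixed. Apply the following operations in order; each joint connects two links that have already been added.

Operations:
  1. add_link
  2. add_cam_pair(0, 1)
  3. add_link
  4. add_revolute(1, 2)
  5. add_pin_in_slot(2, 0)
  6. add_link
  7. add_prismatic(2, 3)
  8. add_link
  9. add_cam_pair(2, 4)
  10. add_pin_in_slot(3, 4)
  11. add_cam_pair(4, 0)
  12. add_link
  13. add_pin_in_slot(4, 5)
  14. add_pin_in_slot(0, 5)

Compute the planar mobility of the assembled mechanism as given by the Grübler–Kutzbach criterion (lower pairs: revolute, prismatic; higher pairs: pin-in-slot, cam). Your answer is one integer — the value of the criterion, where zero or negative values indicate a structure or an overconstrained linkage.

(L,J1,J2)=(1,0,0); link0 fixed
link1: (2,0,0)
C 0-1 [J2]: (2,0,1)
link2: (3,0,1)
R 1-2 [J1]: (3,1,1)
PS 2-0 [J2]: (3,1,2)
link3: (4,1,2)
P 2-3 [J1]: (4,2,2)
link4: (5,2,2)
C 2-4 [J2]: (5,2,3)
PS 3-4 [J2]: (5,2,4)
C 4-0 [J2]: (5,2,5)
link5: (6,2,5)
PS 4-5 [J2]: (6,2,6)
PS 0-5 [J2]: (6,2,7)
Grübler: 3·5 − 2·2 − 7 = 4

M = 4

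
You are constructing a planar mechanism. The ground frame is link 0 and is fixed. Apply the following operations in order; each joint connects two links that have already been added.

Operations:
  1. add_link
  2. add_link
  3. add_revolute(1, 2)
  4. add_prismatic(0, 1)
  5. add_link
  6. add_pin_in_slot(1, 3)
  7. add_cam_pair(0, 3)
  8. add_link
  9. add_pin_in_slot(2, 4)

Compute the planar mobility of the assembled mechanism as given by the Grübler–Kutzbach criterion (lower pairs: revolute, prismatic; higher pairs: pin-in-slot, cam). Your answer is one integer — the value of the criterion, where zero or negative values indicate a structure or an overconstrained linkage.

[1;0;0] (link 0 is ground)
L+ [2;0;0]
L+ [3;0;0]
R(1,2)∈J1 [3;1;0]
P(0,1)∈J1 [3;2;0]
L+ [4;2;0]
PS(1,3)∈J2 [4;2;1]
C(0,3)∈J2 [4;2;2]
L+ [5;2;2]
PS(2,4)∈J2 [5;2;3]
mobility = 12 − 4 − 3 = 5

M = 5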